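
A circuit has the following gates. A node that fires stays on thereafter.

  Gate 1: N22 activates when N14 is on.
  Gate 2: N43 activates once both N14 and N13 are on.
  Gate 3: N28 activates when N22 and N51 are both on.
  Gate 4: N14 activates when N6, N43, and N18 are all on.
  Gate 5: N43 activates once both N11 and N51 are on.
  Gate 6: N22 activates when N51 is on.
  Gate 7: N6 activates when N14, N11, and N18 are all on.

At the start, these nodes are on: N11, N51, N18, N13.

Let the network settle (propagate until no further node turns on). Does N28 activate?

Yes

Gate 6: N51 on → N22 on.
Gate 3: N22 and N51 on → N28 on.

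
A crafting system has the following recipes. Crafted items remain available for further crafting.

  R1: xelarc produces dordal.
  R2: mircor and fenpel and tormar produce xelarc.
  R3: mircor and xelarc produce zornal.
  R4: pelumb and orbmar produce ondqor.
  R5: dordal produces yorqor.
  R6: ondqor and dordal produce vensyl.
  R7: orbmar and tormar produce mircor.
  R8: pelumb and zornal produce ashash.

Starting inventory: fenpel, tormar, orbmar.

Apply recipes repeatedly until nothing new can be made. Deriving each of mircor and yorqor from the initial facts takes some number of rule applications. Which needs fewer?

mircor: orbmar and tormar → mircor (R7). [1 rule application]
yorqor: orbmar and tormar → mircor (R7). Using R2, mircor, fenpel, and tormar make xelarc. Using R1, xelarc makes dordal. Using R5, dordal makes yorqor. [4 rule applications]
mircor needs fewer.

mircor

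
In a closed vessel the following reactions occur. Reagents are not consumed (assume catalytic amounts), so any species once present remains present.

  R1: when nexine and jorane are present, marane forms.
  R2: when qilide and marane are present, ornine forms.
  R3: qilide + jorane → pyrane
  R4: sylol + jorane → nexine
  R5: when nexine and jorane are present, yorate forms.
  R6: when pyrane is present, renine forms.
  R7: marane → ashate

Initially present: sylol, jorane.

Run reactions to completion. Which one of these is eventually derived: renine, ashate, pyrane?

sylol and jorane present → nexine forms (R4).
nexine and jorane present → marane forms (R1).
marane present → ashate forms (R7).
renine would need pyrane (R6), but pyrane never forms. pyrane would need qilide and jorane (R3), but qilide never forms.

ashate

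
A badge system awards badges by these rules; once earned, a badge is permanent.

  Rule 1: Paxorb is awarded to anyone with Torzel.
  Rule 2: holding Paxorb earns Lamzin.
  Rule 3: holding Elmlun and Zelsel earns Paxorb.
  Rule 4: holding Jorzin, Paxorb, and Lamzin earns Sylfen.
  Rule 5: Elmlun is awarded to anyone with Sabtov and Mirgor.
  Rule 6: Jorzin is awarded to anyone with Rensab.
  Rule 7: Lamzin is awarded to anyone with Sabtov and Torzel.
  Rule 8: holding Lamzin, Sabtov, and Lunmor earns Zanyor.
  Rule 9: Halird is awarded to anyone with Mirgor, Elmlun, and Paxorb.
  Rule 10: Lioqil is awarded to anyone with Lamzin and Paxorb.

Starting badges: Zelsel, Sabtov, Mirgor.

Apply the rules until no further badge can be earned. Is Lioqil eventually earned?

Yes

With Sabtov and Mirgor, Elmlun is earned (Rule 5).
With Elmlun and Zelsel, Paxorb is earned (Rule 3).
With Paxorb, Lamzin is earned (Rule 2).
With Lamzin and Paxorb, Lioqil is earned (Rule 10).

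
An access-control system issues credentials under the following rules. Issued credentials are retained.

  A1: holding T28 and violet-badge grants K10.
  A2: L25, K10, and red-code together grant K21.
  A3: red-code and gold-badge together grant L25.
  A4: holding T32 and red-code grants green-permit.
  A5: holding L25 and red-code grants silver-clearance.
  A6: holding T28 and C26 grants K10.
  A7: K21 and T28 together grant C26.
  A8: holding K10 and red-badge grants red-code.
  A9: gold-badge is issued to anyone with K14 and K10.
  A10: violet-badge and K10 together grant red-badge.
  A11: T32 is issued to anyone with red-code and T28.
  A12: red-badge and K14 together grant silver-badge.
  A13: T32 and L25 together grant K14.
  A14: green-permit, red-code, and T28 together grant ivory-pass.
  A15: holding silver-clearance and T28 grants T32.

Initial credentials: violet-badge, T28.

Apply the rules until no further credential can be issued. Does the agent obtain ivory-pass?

Holding T28 and violet-badge grants K10 (A1).
Holding violet-badge and K10 grants red-badge (A10).
Holding K10 and red-badge grants red-code (A8).
Holding red-code and T28 grants T32 (A11).
Holding T32 and red-code grants green-permit (A4).
Holding green-permit, red-code, and T28 grants ivory-pass (A14).

Yes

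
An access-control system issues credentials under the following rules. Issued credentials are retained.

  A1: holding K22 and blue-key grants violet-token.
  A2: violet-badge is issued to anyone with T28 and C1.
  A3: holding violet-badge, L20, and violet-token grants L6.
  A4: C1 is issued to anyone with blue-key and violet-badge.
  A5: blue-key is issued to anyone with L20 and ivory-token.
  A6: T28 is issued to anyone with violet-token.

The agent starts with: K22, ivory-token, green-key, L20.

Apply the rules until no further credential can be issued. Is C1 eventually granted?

C1 would need blue-key and violet-badge (A4), but violet-badge is never granted.

No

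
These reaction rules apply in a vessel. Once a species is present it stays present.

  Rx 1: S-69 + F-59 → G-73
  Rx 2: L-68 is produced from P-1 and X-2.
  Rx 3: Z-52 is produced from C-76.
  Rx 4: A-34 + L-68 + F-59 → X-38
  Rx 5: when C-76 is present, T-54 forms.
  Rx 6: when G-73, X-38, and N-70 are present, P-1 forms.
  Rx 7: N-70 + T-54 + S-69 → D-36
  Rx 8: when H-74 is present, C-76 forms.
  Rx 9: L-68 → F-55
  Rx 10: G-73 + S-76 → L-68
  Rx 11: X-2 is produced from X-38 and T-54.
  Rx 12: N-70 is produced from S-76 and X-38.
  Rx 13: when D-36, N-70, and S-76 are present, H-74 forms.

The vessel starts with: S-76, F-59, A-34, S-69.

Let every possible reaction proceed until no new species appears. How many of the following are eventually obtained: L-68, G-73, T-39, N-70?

3

S-69 and F-59 present → G-73 forms (Rx 1).
G-73 and S-76 present → L-68 forms (Rx 10).
A-34, L-68, and F-59 present → X-38 forms (Rx 4).
S-76 and X-38 present → N-70 forms (Rx 12).
L-68: reached.
G-73: reached.
No rule produces T-39, and it is not given.
N-70: reached.
Reached: L-68, G-73, and N-70 — 3 of the 4.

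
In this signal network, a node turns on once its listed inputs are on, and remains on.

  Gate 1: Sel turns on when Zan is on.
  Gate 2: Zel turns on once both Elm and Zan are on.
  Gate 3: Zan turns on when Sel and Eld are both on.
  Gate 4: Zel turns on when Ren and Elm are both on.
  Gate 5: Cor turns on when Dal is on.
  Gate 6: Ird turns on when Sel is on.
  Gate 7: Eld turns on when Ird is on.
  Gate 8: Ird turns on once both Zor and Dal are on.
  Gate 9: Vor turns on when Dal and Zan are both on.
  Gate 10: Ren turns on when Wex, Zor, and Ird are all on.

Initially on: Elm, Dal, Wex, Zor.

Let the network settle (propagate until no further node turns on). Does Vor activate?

No

Vor would need Dal and Zan (Gate 9), but Zan never turns on.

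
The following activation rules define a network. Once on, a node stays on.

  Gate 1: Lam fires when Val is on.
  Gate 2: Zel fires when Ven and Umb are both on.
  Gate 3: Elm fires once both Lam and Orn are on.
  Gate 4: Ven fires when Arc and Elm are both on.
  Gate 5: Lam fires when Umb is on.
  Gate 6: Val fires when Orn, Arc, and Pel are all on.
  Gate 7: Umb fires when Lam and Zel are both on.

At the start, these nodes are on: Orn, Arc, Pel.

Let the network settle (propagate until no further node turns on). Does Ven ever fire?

Yes

Orn, Arc, and Pel are on, so Val fires (Gate 6).
Val is on, so Lam fires (Gate 1).
Lam and Orn are on, so Elm fires (Gate 3).
Gate 4: Arc and Elm on → Ven on.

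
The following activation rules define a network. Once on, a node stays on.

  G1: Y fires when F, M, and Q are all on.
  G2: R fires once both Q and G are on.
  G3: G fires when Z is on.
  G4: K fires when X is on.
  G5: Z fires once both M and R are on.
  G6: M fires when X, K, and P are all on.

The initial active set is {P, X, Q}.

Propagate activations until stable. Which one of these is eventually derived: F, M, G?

G4: X on → K on.
X, K, and P are on, so M fires (G6).
No rule produces F, and it is not given. G would need Z (G3), but Z never turns on.

M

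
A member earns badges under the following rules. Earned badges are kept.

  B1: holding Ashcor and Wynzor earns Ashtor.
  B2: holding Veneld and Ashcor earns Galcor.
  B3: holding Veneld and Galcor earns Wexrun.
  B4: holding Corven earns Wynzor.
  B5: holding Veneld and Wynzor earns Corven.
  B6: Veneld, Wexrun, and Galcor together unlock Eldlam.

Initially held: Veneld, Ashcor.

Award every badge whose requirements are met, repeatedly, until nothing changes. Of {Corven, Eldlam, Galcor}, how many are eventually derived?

2

With Veneld and Ashcor, Galcor is earned (B2).
With Veneld and Galcor, Wexrun is earned (B3).
With Veneld, Wexrun, and Galcor, Eldlam is earned (B6).
Corven would need Veneld and Wynzor (B5), but Wynzor is never earned.
Eldlam: reached.
Galcor: reached.
Reached: Eldlam and Galcor — 2 of the 3.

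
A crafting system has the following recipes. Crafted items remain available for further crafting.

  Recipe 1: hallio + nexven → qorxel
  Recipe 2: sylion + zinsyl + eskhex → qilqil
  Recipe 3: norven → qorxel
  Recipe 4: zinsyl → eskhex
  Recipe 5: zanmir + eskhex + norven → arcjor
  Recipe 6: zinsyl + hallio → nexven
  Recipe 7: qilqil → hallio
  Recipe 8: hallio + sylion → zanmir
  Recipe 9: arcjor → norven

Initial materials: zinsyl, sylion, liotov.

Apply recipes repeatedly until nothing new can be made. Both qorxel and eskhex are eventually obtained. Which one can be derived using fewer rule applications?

eskhex

eskhex: zinsyl → eskhex (Recipe 4). [1 rule application]
qorxel: Using Recipe 4, zinsyl makes eskhex. sylion + zinsyl + eskhex → qilqil (Recipe 2). Using Recipe 7, qilqil makes hallio. zinsyl + hallio → nexven (Recipe 6). hallio + nexven → qorxel (Recipe 1). [5 rule applications]
eskhex needs fewer.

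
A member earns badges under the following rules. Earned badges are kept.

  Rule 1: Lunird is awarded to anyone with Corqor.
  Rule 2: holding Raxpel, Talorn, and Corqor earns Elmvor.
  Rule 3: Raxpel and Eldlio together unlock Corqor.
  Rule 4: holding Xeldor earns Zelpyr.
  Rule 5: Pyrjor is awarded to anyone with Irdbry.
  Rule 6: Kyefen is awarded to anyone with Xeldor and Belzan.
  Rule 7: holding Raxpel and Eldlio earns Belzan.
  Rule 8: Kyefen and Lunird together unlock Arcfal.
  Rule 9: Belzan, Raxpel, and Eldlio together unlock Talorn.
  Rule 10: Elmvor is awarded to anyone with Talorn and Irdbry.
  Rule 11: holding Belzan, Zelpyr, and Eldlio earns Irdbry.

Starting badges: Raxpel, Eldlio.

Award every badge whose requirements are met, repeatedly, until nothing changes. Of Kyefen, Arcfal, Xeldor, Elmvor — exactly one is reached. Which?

Elmvor

With Raxpel and Eldlio, Corqor is earned (Rule 3).
With Raxpel and Eldlio, Belzan is earned (Rule 7).
With Belzan, Raxpel, and Eldlio, Talorn is earned (Rule 9).
With Raxpel, Talorn, and Corqor, Elmvor is earned (Rule 2).
Arcfal would need Kyefen and Lunird (Rule 8), but Kyefen is never earned. No rule produces Xeldor, and it is not given. Kyefen would need Xeldor and Belzan (Rule 6), but Xeldor is never earned.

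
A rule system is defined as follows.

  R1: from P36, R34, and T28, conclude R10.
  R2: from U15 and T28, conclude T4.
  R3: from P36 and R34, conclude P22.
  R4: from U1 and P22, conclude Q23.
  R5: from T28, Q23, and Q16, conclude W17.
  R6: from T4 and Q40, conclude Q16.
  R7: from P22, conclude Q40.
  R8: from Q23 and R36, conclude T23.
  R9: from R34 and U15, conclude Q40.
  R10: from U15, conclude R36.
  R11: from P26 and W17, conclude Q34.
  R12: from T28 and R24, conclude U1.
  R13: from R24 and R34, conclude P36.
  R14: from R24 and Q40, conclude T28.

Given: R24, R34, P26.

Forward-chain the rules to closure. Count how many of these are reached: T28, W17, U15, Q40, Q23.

3

R24 and R34 hold, so P36 follows (R13).
P36 and R34 hold, so P22 follows (R3).
From P22, R7 gives Q40.
From R24 and Q40, R14 gives T28.
T28 and R24 hold, so U1 follows (R12).
From U1 and P22, R4 gives Q23.
T28: reached.
W17 would need T28, Q23, and Q16 (R5), but Q16 is never established.
No rule produces U15, and it is not given.
Q40: reached.
Q23: reached.
Reached: T28, Q40, and Q23 — 3 of the 5.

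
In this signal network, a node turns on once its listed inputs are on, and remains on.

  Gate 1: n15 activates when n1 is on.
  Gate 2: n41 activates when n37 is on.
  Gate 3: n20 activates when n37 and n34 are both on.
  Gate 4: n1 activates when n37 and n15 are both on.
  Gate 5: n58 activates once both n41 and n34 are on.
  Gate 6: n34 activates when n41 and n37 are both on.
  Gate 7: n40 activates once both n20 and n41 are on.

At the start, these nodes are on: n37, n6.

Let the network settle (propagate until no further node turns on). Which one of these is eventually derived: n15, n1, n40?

Gate 2: n37 on → n41 on.
Gate 6: n41 and n37 on → n34 on.
n37 and n34 are on, so n20 activates (Gate 3).
n20 and n41 are on, so n40 activates (Gate 7).
n15 would need n1 (Gate 1), but n1 never turns on. n1 would need n37 and n15 (Gate 4), but n15 never turns on.

n40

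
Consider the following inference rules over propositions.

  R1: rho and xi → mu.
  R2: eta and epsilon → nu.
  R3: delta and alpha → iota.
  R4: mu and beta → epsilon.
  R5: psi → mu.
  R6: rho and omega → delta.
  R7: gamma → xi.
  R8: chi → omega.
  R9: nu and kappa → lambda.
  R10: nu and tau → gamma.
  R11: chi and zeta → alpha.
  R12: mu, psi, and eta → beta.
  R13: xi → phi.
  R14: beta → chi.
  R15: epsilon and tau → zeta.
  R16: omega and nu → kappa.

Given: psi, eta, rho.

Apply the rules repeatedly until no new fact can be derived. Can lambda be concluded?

Yes

From psi, R5 gives mu.
mu, psi, and eta hold, so beta follows (R12).
mu and beta hold, so epsilon follows (R4).
beta holds, so chi follows (R14).
From eta and epsilon, R2 gives nu.
From chi, R8 gives omega.
omega and nu hold, so kappa follows (R16).
nu and kappa hold, so lambda follows (R9).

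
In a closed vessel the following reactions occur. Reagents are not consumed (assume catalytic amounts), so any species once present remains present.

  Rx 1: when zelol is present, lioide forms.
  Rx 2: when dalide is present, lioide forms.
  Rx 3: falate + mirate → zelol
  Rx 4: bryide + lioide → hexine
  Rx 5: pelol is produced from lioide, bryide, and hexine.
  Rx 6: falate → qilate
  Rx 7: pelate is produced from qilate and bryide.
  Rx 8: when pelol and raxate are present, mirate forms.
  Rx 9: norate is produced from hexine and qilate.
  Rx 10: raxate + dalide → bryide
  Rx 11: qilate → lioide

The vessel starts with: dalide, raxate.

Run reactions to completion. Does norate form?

norate would need hexine and qilate (Rx 9), but qilate never forms.

No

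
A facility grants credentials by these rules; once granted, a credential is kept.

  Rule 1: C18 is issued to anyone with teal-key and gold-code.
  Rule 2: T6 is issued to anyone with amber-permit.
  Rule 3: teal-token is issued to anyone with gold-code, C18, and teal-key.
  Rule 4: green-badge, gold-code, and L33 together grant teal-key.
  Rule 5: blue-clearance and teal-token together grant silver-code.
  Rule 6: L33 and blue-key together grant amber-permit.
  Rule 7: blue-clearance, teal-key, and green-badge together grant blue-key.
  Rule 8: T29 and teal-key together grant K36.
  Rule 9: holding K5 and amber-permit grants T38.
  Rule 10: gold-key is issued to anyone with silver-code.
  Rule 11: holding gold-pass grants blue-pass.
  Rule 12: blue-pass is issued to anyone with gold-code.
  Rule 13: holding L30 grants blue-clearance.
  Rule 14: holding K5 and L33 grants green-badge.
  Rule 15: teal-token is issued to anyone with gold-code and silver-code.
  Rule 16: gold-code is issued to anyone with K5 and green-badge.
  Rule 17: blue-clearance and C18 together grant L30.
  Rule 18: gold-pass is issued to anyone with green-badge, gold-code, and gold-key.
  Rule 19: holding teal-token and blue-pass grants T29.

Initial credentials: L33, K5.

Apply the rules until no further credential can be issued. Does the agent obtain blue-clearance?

blue-clearance would need L30 (Rule 13), but L30 is never granted.

No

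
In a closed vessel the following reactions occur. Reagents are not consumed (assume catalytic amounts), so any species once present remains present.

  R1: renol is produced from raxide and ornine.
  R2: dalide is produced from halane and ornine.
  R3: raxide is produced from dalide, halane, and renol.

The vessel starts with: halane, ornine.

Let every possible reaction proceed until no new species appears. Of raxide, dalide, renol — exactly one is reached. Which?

halane and ornine present → dalide forms (R2).
renol would need raxide and ornine (R1), but raxide never forms. raxide would need dalide, halane, and renol (R3), but renol never forms.

dalide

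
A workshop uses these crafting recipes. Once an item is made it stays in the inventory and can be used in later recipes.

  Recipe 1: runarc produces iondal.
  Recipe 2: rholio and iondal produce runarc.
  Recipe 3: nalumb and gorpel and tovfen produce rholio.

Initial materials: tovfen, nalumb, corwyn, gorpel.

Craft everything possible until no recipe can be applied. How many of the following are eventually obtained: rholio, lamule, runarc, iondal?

1

nalumb and gorpel and tovfen → rholio (Recipe 3).
rholio: reached.
No rule produces lamule, and it is not given.
runarc would need rholio and iondal (Recipe 2), but iondal is never obtained.
iondal would need runarc (Recipe 1), but runarc is never obtained.
Reached: rholio — 1 of the 4.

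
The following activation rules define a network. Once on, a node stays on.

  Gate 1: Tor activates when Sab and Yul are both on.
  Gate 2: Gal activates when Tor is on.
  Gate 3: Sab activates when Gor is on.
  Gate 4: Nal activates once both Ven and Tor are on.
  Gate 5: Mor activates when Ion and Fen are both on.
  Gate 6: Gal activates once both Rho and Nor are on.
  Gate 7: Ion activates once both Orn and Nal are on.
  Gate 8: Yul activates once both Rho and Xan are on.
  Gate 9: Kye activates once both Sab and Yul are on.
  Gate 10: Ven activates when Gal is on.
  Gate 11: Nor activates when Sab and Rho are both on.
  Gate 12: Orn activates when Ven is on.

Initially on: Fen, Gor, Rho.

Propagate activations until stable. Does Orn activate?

Gor is on, so Sab activates (Gate 3).
Sab and Rho are on, so Nor activates (Gate 11).
Rho and Nor are on, so Gal activates (Gate 6).
Gate 10: Gal on → Ven on.
Ven is on, so Orn activates (Gate 12).

Yes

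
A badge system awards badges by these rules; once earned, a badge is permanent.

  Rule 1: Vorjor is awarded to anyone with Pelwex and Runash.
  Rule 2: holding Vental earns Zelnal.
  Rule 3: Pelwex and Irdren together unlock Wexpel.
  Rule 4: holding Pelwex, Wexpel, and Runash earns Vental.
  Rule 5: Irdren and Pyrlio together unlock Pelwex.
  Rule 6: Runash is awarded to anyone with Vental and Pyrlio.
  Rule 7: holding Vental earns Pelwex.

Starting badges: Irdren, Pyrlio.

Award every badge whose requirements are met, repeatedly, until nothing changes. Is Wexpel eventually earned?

Yes

With Irdren and Pyrlio, Pelwex is earned (Rule 5).
With Pelwex and Irdren, Wexpel is earned (Rule 3).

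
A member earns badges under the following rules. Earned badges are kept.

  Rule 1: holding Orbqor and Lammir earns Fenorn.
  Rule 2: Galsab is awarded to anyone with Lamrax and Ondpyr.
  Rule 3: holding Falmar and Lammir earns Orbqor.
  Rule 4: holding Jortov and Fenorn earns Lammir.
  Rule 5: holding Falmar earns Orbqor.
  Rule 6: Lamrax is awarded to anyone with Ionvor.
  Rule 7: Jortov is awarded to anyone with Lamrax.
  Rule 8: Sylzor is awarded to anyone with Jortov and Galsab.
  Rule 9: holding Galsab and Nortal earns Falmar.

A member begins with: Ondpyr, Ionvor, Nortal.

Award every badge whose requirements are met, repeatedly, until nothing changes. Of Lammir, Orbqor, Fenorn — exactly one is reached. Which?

With Ionvor, Lamrax is earned (Rule 6).
With Lamrax and Ondpyr, Galsab is earned (Rule 2).
With Galsab and Nortal, Falmar is earned (Rule 9).
With Falmar, Orbqor is earned (Rule 5).
Lammir would need Jortov and Fenorn (Rule 4), but Fenorn is never earned. Fenorn would need Orbqor and Lammir (Rule 1), but Lammir is never earned.

Orbqor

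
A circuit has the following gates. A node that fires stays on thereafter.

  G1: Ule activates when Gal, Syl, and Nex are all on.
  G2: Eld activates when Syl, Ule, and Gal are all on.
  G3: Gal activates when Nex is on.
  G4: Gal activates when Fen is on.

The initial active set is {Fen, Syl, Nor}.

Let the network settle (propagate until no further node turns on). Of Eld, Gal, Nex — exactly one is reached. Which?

G4: Fen on → Gal on.
Eld would need Syl, Ule, and Gal (G2), but Ule never turns on. No rule produces Nex, and it is not given.

Gal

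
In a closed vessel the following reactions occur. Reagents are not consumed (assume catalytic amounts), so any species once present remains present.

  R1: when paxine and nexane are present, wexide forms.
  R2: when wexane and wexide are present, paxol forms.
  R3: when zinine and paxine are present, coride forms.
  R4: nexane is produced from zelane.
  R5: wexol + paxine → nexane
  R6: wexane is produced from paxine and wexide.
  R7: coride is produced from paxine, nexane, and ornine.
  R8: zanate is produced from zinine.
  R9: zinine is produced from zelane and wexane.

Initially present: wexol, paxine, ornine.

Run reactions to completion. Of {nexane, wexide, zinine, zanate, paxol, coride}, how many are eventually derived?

wexol and paxine present → nexane forms (R5).
paxine, nexane, and ornine present → coride forms (R7).
paxine and nexane present → wexide forms (R1).
paxine and wexide present → wexane forms (R6).
wexane and wexide present → paxol forms (R2).
nexane: reached.
wexide: reached.
zinine would need zelane and wexane (R9), but zelane never forms.
zanate would need zinine (R8), but zinine never forms.
paxol: reached.
coride: reached.
Reached: nexane, wexide, paxol, and coride — 4 of the 6.

4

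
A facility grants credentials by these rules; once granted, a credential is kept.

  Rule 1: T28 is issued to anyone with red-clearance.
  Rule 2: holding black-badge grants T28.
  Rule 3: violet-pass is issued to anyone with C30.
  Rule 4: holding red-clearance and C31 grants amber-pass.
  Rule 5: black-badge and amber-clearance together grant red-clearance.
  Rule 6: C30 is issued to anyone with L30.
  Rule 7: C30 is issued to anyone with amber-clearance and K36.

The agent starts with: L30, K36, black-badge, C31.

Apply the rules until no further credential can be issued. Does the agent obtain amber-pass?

No

amber-pass would need red-clearance and C31 (Rule 4), but red-clearance is never granted.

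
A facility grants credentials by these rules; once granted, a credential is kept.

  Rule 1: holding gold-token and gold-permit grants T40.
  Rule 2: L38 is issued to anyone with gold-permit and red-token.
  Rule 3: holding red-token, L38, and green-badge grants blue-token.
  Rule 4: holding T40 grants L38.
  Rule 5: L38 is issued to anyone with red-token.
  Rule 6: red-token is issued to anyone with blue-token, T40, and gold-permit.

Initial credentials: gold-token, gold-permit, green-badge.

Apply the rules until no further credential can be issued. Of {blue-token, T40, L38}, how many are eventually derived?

Holding gold-token and gold-permit grants T40 (Rule 1).
Holding T40 grants L38 (Rule 4).
blue-token would need red-token, L38, and green-badge (Rule 3), but red-token is never granted.
T40: reached.
L38: reached.
Reached: T40 and L38 — 2 of the 3.

2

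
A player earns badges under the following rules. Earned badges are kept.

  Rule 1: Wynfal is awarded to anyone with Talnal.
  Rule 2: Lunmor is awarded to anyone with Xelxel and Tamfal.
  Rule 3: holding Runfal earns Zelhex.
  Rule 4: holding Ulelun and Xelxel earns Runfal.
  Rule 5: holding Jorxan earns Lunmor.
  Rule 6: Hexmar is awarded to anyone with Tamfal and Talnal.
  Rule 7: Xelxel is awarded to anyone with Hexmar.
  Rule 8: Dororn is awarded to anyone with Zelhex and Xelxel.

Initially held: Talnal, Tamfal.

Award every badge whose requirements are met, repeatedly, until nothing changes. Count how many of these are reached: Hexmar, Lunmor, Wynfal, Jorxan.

3

With Tamfal and Talnal, Hexmar is earned (Rule 6).
With Talnal, Wynfal is earned (Rule 1).
With Hexmar, Xelxel is earned (Rule 7).
With Xelxel and Tamfal, Lunmor is earned (Rule 2).
Hexmar: reached.
Lunmor: reached.
Wynfal: reached.
No rule produces Jorxan, and it is not given.
Reached: Hexmar, Lunmor, and Wynfal — 3 of the 4.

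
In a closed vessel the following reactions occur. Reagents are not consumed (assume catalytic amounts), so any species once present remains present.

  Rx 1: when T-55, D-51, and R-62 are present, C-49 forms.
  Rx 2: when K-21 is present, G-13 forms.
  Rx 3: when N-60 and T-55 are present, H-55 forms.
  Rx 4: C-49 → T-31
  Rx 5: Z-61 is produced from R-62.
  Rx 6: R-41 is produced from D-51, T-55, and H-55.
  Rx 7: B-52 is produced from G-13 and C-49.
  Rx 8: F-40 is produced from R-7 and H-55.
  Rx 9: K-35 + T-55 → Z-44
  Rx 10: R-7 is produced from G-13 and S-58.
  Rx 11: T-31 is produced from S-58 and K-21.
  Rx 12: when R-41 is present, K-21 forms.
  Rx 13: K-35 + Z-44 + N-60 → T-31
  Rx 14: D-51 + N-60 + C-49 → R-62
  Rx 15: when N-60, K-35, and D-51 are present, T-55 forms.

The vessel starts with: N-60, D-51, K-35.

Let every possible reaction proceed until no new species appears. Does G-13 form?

N-60, K-35, and D-51 present → T-55 forms (Rx 15).
N-60 and T-55 present → H-55 forms (Rx 3).
D-51, T-55, and H-55 present → R-41 forms (Rx 6).
R-41 present → K-21 forms (Rx 12).
K-21 present → G-13 forms (Rx 2).

Yes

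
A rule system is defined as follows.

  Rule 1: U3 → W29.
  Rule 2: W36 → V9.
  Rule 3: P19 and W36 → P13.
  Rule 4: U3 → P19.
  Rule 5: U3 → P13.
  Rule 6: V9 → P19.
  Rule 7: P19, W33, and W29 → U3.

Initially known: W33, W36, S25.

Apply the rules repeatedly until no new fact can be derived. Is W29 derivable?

No

W29 would need U3 (Rule 1), but U3 is never established.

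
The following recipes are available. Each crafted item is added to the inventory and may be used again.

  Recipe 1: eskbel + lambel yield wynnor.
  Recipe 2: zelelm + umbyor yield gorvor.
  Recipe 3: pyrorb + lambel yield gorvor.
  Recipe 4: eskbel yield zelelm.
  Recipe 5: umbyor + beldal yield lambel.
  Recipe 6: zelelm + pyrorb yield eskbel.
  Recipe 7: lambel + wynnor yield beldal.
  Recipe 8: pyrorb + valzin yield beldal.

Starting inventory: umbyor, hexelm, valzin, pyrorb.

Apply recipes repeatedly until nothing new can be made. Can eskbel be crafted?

eskbel would need zelelm and pyrorb (Recipe 6), but zelelm is never obtained.

No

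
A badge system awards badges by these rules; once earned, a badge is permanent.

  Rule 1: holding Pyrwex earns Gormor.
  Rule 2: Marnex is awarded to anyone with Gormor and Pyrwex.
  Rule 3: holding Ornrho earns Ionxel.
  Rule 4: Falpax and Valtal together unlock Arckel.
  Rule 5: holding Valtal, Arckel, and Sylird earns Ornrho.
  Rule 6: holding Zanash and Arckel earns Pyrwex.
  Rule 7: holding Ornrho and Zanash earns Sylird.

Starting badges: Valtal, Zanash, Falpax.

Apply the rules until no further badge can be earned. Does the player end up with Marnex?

Yes

With Falpax and Valtal, Arckel is earned (Rule 4).
With Zanash and Arckel, Pyrwex is earned (Rule 6).
With Pyrwex, Gormor is earned (Rule 1).
With Gormor and Pyrwex, Marnex is earned (Rule 2).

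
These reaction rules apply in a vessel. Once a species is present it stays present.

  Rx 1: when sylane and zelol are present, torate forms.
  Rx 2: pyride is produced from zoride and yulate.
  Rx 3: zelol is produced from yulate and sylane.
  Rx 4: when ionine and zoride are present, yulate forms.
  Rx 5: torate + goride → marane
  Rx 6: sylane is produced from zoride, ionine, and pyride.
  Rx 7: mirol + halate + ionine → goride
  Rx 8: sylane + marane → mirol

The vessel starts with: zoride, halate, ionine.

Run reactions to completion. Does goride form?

No

goride would need mirol, halate, and ionine (Rx 7), but mirol never forms.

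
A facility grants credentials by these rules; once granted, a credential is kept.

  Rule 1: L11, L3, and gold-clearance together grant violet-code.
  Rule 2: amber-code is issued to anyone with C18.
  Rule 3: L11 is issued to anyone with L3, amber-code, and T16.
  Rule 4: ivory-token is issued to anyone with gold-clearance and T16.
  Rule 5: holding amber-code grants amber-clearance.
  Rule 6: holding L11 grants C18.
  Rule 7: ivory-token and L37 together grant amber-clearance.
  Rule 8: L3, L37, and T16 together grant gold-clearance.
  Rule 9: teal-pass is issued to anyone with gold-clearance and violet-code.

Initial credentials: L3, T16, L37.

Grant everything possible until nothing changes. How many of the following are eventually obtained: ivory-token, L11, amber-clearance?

Holding L3, L37, and T16 grants gold-clearance (Rule 8).
Holding gold-clearance and T16 grants ivory-token (Rule 4).
Holding ivory-token and L37 grants amber-clearance (Rule 7).
ivory-token: reached.
L11 would need L3, amber-code, and T16 (Rule 3), but amber-code is never granted.
amber-clearance: reached.
Reached: ivory-token and amber-clearance — 2 of the 3.

2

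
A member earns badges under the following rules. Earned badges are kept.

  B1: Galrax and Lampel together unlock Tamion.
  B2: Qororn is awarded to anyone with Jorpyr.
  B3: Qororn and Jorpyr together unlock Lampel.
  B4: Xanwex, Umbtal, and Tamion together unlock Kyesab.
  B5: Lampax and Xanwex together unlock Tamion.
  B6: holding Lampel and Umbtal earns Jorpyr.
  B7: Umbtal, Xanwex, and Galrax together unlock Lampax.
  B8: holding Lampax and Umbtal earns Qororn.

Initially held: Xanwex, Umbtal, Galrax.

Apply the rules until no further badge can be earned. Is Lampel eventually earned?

No

Lampel would need Qororn and Jorpyr (B3), but Jorpyr is never earned.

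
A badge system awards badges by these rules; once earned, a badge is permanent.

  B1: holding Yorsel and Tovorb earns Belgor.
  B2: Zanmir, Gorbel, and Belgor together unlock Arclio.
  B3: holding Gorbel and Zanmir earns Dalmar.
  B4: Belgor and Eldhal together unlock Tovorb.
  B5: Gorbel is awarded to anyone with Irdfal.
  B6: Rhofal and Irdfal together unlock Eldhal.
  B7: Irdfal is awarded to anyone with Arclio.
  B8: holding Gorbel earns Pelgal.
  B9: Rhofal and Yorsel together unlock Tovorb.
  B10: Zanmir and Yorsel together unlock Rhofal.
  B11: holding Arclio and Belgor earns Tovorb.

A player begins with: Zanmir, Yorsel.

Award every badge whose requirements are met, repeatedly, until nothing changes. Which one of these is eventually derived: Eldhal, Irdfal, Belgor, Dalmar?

Belgor

With Zanmir and Yorsel, Rhofal is earned (B10).
With Rhofal and Yorsel, Tovorb is earned (B9).
With Yorsel and Tovorb, Belgor is earned (B1).
Eldhal would need Rhofal and Irdfal (B6), but Irdfal is never earned. Irdfal would need Arclio (B7), but Arclio is never earned. Dalmar would need Gorbel and Zanmir (B3), but Gorbel is never earned.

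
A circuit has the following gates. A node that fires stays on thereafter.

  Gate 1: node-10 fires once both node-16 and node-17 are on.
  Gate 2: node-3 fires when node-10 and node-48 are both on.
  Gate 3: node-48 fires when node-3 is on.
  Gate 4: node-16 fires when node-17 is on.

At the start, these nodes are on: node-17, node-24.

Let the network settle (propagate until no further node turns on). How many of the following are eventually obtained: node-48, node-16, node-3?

node-17 is on, so node-16 fires (Gate 4).
node-48 would need node-3 (Gate 3), but node-3 never turns on.
node-16: reached.
node-3 would need node-10 and node-48 (Gate 2), but node-48 never turns on.
Reached: node-16 — 1 of the 3.

1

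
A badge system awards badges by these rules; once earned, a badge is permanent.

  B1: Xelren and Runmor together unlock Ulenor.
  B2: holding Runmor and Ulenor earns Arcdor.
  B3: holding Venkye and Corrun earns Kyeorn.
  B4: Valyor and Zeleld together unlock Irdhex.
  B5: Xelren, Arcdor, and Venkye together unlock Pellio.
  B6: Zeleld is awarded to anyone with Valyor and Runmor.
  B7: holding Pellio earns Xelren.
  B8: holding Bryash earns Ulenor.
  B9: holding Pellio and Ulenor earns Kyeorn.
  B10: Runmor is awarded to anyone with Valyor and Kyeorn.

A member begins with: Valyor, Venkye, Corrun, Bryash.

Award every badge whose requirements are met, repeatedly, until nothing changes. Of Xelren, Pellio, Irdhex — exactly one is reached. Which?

Irdhex

With Venkye and Corrun, Kyeorn is earned (B3).
With Valyor and Kyeorn, Runmor is earned (B10).
With Valyor and Runmor, Zeleld is earned (B6).
With Valyor and Zeleld, Irdhex is earned (B4).
Xelren would need Pellio (B7), but Pellio is never earned. Pellio would need Xelren, Arcdor, and Venkye (B5), but Xelren is never earned.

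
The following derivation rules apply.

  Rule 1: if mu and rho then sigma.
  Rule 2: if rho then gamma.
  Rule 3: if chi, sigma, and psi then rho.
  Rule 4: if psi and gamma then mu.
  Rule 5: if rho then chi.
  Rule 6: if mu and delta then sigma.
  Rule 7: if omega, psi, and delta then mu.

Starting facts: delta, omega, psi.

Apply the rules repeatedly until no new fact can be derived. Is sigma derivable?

From omega, psi, and delta, Rule 7 gives mu.
From mu and delta, Rule 6 gives sigma.

Yes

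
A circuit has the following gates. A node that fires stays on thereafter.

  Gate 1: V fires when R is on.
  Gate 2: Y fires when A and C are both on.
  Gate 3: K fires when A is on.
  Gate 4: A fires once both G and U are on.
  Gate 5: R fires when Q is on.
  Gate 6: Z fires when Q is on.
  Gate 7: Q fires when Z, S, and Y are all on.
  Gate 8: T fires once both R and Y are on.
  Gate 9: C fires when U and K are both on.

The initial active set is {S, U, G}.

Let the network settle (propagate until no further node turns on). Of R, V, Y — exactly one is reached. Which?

Y

Gate 4: G and U on → A on.
Gate 3: A on → K on.
U and K are on, so C fires (Gate 9).
Gate 2: A and C on → Y on.
R would need Q (Gate 5), but Q never turns on. V would need R (Gate 1), but R never turns on.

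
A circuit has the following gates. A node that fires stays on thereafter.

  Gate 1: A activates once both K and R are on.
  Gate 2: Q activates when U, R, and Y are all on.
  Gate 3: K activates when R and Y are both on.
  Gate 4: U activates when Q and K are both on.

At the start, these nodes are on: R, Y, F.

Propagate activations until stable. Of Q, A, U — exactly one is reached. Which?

R and Y are on, so K activates (Gate 3).
Gate 1: K and R on → A on.
U would need Q and K (Gate 4), but Q never turns on. Q would need U, R, and Y (Gate 2), but U never turns on.

A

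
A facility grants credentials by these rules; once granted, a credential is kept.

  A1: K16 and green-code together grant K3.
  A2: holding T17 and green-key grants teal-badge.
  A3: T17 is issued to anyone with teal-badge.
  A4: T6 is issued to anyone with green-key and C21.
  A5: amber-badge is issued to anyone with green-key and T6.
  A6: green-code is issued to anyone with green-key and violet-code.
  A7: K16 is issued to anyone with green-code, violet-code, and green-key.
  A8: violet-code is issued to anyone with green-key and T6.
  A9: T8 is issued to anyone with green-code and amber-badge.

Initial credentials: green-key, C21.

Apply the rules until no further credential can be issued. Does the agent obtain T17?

No

T17 would need teal-badge (A3), but teal-badge is never granted.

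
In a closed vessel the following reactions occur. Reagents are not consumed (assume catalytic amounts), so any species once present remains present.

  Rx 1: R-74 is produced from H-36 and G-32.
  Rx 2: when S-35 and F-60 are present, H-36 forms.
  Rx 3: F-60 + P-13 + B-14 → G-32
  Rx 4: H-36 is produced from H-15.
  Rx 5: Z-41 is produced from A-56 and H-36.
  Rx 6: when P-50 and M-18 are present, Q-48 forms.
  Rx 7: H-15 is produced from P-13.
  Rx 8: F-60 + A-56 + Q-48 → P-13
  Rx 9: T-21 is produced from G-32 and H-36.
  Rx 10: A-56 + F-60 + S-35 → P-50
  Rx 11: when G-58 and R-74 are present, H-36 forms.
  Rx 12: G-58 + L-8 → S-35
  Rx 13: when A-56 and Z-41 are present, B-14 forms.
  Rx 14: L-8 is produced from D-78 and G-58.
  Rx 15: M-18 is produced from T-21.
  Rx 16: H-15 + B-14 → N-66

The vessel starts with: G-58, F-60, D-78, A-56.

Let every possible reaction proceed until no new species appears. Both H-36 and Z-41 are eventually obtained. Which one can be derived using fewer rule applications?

H-36

H-36: D-78 and G-58 present → L-8 forms (Rx 14). G-58 and L-8 present → S-35 forms (Rx 12). S-35 and F-60 present → H-36 forms (Rx 2). [3 rule applications]
Z-41: D-78 and G-58 present → L-8 forms (Rx 14). G-58 and L-8 present → S-35 forms (Rx 12). S-35 and F-60 present → H-36 forms (Rx 2). A-56 and H-36 present → Z-41 forms (Rx 5). [4 rule applications]
H-36 needs fewer.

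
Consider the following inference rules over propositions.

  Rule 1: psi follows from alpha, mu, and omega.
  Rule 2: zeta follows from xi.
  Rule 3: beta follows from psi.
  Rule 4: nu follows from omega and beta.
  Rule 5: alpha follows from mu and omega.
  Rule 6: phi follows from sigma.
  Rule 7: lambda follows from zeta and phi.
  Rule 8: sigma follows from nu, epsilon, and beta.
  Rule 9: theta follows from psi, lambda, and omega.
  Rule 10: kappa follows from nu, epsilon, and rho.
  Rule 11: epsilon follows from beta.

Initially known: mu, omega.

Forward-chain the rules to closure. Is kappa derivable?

kappa would need nu, epsilon, and rho (Rule 10), but rho is never established.

No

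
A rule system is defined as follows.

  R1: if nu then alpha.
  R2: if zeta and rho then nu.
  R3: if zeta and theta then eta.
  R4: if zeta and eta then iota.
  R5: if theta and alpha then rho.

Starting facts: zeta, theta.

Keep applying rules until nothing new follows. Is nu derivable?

No

nu would need zeta and rho (R2), but rho is never established.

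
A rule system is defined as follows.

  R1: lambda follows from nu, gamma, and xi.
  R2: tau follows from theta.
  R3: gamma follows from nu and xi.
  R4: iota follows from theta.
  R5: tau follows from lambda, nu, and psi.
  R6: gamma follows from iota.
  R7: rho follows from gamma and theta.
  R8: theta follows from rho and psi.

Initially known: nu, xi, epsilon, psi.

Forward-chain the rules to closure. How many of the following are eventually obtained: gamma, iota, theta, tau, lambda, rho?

From nu and xi, R3 gives gamma.
From nu, gamma, and xi, R1 gives lambda.
lambda, nu, and psi hold, so tau follows (R5).
gamma: reached.
iota would need theta (R4), but theta is never established.
theta would need rho and psi (R8), but rho is never established.
tau: reached.
lambda: reached.
rho would need gamma and theta (R7), but theta is never established.
Reached: gamma, tau, and lambda — 3 of the 6.

3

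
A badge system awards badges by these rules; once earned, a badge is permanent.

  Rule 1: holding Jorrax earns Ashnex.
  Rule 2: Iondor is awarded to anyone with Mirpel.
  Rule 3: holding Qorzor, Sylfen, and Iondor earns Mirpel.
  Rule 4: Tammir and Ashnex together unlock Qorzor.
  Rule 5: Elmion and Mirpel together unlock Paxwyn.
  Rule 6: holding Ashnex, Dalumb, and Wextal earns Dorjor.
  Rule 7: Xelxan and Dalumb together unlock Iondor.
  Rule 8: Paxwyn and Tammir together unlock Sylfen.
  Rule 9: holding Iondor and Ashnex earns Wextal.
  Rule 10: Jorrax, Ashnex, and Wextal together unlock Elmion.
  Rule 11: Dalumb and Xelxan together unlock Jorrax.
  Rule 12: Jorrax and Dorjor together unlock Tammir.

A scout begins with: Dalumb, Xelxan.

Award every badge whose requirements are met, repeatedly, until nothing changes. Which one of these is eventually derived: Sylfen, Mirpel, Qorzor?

With Xelxan and Dalumb, Iondor is earned (Rule 7).
With Dalumb and Xelxan, Jorrax is earned (Rule 11).
With Jorrax, Ashnex is earned (Rule 1).
With Iondor and Ashnex, Wextal is earned (Rule 9).
With Ashnex, Dalumb, and Wextal, Dorjor is earned (Rule 6).
With Jorrax and Dorjor, Tammir is earned (Rule 12).
With Tammir and Ashnex, Qorzor is earned (Rule 4).
Mirpel would need Qorzor, Sylfen, and Iondor (Rule 3), but Sylfen is never earned. Sylfen would need Paxwyn and Tammir (Rule 8), but Paxwyn is never earned.

Qorzor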